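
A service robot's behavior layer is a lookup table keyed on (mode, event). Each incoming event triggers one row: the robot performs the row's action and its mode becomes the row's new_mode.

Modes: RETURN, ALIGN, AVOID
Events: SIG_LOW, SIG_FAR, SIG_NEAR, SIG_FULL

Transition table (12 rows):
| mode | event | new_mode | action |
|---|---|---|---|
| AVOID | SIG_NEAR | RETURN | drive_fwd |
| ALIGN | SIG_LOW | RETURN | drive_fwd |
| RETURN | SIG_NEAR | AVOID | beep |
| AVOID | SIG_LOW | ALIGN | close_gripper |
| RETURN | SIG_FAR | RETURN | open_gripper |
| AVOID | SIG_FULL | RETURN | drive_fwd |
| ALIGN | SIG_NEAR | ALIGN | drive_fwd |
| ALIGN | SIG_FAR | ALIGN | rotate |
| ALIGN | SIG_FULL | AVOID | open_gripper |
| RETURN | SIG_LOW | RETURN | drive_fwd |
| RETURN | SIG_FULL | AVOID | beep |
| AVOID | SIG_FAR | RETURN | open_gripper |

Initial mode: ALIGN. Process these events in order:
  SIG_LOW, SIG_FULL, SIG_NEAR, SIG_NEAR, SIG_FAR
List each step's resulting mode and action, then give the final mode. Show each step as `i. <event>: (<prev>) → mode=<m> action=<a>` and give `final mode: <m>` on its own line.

final mode: RETURN

1. SIG_LOW: (ALIGN) → mode=RETURN action=drive_fwd
2. SIG_FULL: (RETURN) → mode=AVOID action=beep
3. SIG_NEAR: (AVOID) → mode=RETURN action=drive_fwd
4. SIG_NEAR: (RETURN) → mode=AVOID action=beep
5. SIG_FAR: (AVOID) → mode=RETURN action=open_gripper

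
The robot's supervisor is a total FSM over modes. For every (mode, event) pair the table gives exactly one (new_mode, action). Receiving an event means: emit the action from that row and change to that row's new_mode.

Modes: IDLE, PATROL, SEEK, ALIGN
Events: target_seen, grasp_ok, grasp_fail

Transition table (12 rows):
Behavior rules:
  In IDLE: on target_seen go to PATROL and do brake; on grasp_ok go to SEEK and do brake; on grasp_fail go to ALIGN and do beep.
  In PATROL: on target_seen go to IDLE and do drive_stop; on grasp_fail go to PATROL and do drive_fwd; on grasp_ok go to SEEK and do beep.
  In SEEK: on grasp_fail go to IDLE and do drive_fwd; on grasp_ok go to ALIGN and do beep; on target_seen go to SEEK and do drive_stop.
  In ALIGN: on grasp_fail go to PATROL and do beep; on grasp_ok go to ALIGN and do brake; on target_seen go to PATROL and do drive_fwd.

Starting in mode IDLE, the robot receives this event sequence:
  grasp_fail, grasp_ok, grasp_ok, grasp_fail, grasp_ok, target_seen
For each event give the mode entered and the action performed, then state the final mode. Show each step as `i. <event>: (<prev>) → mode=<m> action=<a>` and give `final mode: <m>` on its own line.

final mode: SEEK

1. grasp_fail: (IDLE) → mode=ALIGN action=beep
2. grasp_ok: (ALIGN) → mode=ALIGN action=brake
3. grasp_ok: (ALIGN) → mode=ALIGN action=brake
4. grasp_fail: (ALIGN) → mode=PATROL action=beep
5. grasp_ok: (PATROL) → mode=SEEK action=beep
6. target_seen: (SEEK) → mode=SEEK action=drive_stop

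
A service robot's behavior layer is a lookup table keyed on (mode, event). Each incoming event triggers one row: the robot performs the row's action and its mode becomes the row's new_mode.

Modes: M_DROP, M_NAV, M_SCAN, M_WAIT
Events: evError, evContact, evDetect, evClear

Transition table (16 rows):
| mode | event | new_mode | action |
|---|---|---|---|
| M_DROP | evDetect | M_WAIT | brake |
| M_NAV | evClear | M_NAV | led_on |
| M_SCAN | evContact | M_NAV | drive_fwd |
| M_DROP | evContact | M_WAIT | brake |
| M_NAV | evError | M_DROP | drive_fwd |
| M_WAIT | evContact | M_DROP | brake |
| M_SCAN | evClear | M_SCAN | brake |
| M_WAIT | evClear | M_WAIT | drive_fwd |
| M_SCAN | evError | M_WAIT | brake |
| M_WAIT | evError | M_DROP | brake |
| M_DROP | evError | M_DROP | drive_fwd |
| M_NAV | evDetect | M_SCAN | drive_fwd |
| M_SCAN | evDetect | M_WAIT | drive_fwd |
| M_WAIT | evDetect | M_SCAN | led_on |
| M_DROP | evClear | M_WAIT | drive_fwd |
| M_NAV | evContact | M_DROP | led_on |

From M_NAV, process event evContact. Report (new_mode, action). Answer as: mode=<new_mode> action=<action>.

mode=M_DROP action=led_on

current mode = M_NAV; filter table to that mode:
  (M_NAV, evClear) → (M_NAV, led_on)
  (M_NAV, evError) → (M_DROP, drive_fwd)
  (M_NAV, evDetect) → (M_SCAN, drive_fwd)
  (M_NAV, evContact) → (M_DROP, led_on)  ← event matches
event = evContact selects (M_DROP, led_on)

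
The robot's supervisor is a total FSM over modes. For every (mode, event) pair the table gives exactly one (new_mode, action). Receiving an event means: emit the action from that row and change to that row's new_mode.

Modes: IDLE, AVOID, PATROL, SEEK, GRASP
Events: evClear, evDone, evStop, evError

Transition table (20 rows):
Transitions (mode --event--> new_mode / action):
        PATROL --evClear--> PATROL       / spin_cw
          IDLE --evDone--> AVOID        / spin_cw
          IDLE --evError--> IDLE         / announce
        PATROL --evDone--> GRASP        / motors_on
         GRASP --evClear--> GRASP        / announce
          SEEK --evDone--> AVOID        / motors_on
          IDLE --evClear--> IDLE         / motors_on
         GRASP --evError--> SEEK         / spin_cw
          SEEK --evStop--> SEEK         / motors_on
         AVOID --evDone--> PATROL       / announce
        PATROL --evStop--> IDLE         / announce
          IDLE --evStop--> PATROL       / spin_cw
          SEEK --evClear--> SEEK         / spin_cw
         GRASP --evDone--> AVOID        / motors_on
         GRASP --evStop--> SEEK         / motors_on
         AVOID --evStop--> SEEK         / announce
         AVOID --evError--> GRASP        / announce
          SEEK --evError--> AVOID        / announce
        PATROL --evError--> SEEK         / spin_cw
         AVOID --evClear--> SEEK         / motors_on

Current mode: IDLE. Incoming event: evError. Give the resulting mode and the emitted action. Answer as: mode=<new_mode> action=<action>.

current mode = IDLE; filter table to that mode:
  (IDLE, evDone) → (AVOID, spin_cw)
  (IDLE, evError) → (IDLE, announce)  ← event matches
  (IDLE, evClear) → (IDLE, motors_on)
  (IDLE, evStop) → (PATROL, spin_cw)
event = evError selects (IDLE, announce)

mode=IDLE action=announce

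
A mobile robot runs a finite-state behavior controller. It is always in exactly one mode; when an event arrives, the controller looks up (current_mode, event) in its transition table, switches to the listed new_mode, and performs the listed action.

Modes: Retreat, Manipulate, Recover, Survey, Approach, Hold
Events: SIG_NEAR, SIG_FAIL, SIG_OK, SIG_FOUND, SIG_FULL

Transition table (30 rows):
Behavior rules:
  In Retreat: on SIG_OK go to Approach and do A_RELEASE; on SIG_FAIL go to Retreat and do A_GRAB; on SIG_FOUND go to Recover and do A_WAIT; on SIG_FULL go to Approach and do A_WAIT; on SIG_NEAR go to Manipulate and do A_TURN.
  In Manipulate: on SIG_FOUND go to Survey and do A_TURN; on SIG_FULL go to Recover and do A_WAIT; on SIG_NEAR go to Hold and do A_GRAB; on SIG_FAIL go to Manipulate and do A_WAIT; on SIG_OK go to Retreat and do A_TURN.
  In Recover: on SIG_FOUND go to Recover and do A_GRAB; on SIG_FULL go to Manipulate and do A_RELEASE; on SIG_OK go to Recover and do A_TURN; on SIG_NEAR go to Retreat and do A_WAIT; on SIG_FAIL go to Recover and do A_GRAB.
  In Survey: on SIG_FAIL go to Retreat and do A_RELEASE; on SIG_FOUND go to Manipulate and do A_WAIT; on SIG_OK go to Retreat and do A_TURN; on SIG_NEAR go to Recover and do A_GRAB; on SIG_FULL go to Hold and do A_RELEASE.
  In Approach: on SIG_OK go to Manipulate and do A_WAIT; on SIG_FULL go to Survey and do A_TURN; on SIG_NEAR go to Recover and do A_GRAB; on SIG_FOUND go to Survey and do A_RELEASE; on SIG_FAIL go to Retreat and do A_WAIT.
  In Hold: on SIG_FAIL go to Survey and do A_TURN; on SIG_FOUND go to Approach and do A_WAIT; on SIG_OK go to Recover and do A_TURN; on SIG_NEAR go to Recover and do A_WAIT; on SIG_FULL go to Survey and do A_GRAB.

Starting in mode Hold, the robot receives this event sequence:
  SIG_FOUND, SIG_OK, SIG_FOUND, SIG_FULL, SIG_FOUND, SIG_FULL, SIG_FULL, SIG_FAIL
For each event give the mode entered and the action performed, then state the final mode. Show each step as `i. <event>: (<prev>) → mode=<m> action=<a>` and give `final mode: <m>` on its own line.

final mode: Survey

1. SIG_FOUND: (Hold) → mode=Approach action=A_WAIT
2. SIG_OK: (Approach) → mode=Manipulate action=A_WAIT
3. SIG_FOUND: (Manipulate) → mode=Survey action=A_TURN
4. SIG_FULL: (Survey) → mode=Hold action=A_RELEASE
5. SIG_FOUND: (Hold) → mode=Approach action=A_WAIT
6. SIG_FULL: (Approach) → mode=Survey action=A_TURN
7. SIG_FULL: (Survey) → mode=Hold action=A_RELEASE
8. SIG_FAIL: (Hold) → mode=Survey action=A_TURN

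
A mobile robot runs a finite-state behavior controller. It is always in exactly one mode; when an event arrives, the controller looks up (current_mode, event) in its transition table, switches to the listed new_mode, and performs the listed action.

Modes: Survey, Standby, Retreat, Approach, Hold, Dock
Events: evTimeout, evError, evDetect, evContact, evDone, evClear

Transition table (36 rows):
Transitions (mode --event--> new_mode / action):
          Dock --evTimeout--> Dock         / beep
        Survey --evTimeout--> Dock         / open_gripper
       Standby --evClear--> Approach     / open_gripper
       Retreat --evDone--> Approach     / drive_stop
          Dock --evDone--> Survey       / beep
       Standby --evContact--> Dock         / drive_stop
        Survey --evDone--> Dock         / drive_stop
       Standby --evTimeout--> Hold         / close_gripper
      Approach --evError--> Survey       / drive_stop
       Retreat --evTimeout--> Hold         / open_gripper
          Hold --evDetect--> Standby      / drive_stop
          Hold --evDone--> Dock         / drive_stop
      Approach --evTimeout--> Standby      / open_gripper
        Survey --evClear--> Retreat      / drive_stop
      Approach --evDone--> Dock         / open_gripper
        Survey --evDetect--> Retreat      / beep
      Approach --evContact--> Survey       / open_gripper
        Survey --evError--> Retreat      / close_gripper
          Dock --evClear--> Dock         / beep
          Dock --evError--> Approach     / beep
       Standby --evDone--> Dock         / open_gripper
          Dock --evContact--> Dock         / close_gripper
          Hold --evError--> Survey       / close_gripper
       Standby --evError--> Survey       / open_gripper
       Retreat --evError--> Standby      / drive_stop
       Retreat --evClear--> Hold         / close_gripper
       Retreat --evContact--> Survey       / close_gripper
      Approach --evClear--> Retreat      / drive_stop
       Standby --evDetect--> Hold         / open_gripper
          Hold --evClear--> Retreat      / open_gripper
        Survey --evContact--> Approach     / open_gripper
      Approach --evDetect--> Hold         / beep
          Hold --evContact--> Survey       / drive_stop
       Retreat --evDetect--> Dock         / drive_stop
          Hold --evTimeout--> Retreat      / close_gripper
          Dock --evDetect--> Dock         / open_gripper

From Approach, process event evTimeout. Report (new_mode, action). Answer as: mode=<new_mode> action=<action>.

current mode = Approach; filter table to that mode:
  (Approach, evError) → (Survey, drive_stop)
  (Approach, evTimeout) → (Standby, open_gripper)  ← event matches
  (Approach, evDone) → (Dock, open_gripper)
  (Approach, evContact) → (Survey, open_gripper)
  (Approach, evClear) → (Retreat, drive_stop)
  (Approach, evDetect) → (Hold, beep)
event = evTimeout selects (Standby, open_gripper)

mode=Standby action=open_gripper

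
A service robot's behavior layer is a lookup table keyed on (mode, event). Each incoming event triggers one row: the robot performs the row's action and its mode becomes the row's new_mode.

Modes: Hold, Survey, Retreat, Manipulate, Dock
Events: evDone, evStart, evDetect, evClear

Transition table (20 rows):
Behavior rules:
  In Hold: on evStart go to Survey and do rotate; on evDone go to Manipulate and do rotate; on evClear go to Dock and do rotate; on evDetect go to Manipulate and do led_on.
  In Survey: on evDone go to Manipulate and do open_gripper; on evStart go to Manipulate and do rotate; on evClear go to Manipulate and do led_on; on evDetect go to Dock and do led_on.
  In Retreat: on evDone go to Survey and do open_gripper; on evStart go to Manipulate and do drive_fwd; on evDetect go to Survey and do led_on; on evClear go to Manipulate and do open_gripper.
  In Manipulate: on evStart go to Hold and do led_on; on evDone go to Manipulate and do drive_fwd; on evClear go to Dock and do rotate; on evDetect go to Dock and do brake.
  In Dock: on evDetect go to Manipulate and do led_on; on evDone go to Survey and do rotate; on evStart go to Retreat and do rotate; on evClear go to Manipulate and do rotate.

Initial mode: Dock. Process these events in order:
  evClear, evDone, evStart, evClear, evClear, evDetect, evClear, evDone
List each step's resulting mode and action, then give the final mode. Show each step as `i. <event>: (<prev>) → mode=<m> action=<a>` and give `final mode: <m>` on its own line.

1. evClear: (Dock) → mode=Manipulate action=rotate
2. evDone: (Manipulate) → mode=Manipulate action=drive_fwd
3. evStart: (Manipulate) → mode=Hold action=led_on
4. evClear: (Hold) → mode=Dock action=rotate
5. evClear: (Dock) → mode=Manipulate action=rotate
6. evDetect: (Manipulate) → mode=Dock action=brake
7. evClear: (Dock) → mode=Manipulate action=rotate
8. evDone: (Manipulate) → mode=Manipulate action=drive_fwd

final mode: Manipulate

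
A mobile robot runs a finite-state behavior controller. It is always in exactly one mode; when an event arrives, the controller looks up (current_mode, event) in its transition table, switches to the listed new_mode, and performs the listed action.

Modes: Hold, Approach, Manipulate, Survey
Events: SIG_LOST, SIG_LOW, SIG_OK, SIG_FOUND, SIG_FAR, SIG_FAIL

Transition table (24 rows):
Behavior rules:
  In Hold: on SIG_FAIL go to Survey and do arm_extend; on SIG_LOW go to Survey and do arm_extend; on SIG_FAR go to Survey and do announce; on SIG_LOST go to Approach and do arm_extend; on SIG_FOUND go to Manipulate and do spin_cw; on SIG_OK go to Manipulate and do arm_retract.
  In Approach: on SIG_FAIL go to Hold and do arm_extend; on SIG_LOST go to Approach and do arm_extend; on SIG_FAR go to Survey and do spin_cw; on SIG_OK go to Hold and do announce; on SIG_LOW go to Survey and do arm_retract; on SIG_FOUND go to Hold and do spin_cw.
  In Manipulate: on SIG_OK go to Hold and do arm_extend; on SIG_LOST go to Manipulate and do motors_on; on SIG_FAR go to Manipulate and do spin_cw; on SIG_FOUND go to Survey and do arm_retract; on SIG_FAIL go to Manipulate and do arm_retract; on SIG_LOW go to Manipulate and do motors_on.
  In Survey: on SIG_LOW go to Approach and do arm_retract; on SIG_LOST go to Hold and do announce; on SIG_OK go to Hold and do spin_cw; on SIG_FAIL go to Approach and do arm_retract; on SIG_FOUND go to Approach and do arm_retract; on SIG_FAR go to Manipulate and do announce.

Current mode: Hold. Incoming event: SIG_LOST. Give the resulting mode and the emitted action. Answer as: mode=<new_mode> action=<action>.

mode=Approach action=arm_extend

current mode = Hold; filter table to that mode:
  (Hold, SIG_FAIL) → (Survey, arm_extend)
  (Hold, SIG_LOW) → (Survey, arm_extend)
  (Hold, SIG_FAR) → (Survey, announce)
  (Hold, SIG_LOST) → (Approach, arm_extend)  ← event matches
  (Hold, SIG_FOUND) → (Manipulate, spin_cw)
  (Hold, SIG_OK) → (Manipulate, arm_retract)
event = SIG_LOST selects (Approach, arm_extend)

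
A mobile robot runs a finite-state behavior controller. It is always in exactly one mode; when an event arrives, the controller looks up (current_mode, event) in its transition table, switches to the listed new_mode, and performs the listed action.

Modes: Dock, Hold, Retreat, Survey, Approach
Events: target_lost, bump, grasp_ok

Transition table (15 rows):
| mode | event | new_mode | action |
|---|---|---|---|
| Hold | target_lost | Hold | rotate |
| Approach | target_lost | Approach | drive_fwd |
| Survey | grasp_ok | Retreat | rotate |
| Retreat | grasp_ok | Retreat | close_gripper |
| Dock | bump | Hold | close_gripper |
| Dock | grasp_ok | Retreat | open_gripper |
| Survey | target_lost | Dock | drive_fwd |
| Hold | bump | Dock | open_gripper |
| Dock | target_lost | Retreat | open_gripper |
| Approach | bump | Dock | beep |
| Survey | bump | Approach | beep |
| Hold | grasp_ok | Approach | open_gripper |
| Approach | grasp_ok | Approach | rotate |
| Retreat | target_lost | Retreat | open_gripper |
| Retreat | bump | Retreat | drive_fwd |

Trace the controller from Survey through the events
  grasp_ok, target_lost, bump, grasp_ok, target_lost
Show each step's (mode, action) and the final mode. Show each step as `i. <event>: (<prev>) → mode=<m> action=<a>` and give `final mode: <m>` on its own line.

final mode: Retreat

1. grasp_ok: (Survey) → mode=Retreat action=rotate
2. target_lost: (Retreat) → mode=Retreat action=open_gripper
3. bump: (Retreat) → mode=Retreat action=drive_fwd
4. grasp_ok: (Retreat) → mode=Retreat action=close_gripper
5. target_lost: (Retreat) → mode=Retreat action=open_gripper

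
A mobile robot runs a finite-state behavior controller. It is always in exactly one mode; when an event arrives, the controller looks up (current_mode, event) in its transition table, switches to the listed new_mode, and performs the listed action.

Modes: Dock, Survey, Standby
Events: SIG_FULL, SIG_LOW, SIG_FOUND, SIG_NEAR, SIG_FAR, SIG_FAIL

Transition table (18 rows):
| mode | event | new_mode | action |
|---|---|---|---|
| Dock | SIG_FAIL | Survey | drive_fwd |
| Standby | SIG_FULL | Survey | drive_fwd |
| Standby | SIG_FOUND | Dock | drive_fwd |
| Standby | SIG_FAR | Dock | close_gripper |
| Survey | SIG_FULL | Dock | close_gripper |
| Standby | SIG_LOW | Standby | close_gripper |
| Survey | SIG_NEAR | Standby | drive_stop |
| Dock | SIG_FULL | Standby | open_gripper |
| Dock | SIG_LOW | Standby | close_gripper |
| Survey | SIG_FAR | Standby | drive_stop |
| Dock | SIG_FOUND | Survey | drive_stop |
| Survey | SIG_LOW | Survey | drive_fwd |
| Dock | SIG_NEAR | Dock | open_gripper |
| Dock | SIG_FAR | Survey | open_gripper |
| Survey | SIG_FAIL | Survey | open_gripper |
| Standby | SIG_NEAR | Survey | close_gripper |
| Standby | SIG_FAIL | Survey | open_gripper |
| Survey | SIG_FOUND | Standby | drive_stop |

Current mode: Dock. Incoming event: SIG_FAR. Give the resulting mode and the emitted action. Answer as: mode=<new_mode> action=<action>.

current mode = Dock; filter table to that mode:
  (Dock, SIG_FAIL) → (Survey, drive_fwd)
  (Dock, SIG_FULL) → (Standby, open_gripper)
  (Dock, SIG_LOW) → (Standby, close_gripper)
  (Dock, SIG_FOUND) → (Survey, drive_stop)
  (Dock, SIG_NEAR) → (Dock, open_gripper)
  (Dock, SIG_FAR) → (Survey, open_gripper)  ← event matches
event = SIG_FAR selects (Survey, open_gripper)

mode=Survey action=open_gripper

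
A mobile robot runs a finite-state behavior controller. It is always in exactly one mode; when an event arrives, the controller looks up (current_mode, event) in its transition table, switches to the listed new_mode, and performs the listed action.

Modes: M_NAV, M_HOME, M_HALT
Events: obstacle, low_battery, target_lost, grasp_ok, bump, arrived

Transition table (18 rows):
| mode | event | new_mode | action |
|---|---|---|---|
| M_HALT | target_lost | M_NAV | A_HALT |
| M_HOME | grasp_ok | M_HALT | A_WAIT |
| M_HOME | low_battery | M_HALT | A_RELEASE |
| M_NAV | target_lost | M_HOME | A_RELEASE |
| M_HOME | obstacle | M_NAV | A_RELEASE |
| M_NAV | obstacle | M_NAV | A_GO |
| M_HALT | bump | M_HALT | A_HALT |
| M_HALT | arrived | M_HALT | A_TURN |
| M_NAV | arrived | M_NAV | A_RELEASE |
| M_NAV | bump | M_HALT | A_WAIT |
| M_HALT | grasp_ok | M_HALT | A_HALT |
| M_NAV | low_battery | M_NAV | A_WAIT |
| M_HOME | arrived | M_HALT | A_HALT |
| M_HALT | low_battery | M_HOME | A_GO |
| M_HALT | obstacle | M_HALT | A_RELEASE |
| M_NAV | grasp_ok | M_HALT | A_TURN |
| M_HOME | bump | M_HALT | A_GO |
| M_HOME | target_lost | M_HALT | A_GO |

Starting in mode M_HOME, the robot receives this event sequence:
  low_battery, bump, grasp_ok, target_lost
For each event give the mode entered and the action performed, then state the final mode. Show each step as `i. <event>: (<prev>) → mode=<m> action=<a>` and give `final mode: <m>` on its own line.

1. low_battery: (M_HOME) → mode=M_HALT action=A_RELEASE
2. bump: (M_HALT) → mode=M_HALT action=A_HALT
3. grasp_ok: (M_HALT) → mode=M_HALT action=A_HALT
4. target_lost: (M_HALT) → mode=M_NAV action=A_HALT

final mode: M_NAV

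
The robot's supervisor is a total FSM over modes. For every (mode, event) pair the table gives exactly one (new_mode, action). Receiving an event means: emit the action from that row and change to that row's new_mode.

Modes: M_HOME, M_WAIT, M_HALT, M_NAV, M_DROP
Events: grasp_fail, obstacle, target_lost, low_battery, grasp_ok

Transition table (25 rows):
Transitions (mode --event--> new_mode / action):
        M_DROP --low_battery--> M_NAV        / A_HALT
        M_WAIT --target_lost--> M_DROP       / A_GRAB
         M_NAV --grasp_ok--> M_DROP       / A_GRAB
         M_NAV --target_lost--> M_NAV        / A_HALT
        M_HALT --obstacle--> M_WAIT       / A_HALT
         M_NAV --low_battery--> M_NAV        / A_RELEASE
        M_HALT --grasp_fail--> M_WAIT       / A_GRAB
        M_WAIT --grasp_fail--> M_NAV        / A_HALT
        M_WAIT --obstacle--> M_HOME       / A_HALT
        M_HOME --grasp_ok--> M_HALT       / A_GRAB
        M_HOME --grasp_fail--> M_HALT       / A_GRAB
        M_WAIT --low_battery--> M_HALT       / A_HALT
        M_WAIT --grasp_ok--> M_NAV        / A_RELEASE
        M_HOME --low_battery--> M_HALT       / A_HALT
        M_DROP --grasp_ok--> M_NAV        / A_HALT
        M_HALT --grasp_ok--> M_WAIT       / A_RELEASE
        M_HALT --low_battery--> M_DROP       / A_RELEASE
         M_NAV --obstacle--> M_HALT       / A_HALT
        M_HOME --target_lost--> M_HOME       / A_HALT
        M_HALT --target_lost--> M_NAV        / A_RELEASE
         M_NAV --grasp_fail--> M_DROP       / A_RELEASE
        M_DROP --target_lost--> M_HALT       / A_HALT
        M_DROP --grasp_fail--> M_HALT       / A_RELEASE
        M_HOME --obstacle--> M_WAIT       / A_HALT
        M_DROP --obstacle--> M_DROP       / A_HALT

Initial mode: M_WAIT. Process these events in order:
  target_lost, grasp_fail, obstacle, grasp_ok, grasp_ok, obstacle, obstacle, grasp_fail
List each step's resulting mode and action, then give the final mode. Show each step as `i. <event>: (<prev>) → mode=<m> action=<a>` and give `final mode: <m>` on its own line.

1. target_lost: (M_WAIT) → mode=M_DROP action=A_GRAB
2. grasp_fail: (M_DROP) → mode=M_HALT action=A_RELEASE
3. obstacle: (M_HALT) → mode=M_WAIT action=A_HALT
4. grasp_ok: (M_WAIT) → mode=M_NAV action=A_RELEASE
5. grasp_ok: (M_NAV) → mode=M_DROP action=A_GRAB
6. obstacle: (M_DROP) → mode=M_DROP action=A_HALT
7. obstacle: (M_DROP) → mode=M_DROP action=A_HALT
8. grasp_fail: (M_DROP) → mode=M_HALT action=A_RELEASE

final mode: M_HALT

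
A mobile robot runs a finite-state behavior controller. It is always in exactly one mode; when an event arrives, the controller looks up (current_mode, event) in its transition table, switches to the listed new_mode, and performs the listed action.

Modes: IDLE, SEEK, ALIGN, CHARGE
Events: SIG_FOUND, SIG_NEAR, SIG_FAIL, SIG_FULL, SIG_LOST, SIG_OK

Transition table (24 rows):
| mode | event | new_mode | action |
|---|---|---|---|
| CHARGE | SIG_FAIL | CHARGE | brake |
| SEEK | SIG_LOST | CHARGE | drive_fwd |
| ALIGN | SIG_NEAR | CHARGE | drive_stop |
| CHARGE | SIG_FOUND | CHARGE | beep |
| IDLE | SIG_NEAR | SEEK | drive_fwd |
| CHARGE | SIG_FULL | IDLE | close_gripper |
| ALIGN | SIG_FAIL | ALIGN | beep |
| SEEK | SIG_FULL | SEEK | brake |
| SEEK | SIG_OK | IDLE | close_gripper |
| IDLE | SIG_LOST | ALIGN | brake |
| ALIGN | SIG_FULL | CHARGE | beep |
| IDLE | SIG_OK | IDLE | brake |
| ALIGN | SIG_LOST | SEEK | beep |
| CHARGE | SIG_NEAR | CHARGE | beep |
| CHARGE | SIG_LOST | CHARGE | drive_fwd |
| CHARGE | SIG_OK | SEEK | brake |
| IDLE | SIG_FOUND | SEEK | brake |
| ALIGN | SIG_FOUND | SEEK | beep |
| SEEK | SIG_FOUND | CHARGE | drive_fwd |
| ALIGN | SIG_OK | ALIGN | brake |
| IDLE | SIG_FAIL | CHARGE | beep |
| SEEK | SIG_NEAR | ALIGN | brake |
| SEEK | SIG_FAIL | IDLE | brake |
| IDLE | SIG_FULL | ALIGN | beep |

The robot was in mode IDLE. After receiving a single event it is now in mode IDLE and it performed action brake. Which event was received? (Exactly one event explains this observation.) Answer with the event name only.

SIG_OK

try SIG_FOUND: (IDLE, SIG_FOUND) → (SEEK, brake)
try SIG_NEAR: (IDLE, SIG_NEAR) → (SEEK, drive_fwd)
try SIG_FAIL: (IDLE, SIG_FAIL) → (CHARGE, beep)
try SIG_FULL: (IDLE, SIG_FULL) → (ALIGN, beep)
try SIG_LOST: (IDLE, SIG_LOST) → (ALIGN, brake)
try SIG_OK: (IDLE, SIG_OK) → (IDLE, brake)  ← matches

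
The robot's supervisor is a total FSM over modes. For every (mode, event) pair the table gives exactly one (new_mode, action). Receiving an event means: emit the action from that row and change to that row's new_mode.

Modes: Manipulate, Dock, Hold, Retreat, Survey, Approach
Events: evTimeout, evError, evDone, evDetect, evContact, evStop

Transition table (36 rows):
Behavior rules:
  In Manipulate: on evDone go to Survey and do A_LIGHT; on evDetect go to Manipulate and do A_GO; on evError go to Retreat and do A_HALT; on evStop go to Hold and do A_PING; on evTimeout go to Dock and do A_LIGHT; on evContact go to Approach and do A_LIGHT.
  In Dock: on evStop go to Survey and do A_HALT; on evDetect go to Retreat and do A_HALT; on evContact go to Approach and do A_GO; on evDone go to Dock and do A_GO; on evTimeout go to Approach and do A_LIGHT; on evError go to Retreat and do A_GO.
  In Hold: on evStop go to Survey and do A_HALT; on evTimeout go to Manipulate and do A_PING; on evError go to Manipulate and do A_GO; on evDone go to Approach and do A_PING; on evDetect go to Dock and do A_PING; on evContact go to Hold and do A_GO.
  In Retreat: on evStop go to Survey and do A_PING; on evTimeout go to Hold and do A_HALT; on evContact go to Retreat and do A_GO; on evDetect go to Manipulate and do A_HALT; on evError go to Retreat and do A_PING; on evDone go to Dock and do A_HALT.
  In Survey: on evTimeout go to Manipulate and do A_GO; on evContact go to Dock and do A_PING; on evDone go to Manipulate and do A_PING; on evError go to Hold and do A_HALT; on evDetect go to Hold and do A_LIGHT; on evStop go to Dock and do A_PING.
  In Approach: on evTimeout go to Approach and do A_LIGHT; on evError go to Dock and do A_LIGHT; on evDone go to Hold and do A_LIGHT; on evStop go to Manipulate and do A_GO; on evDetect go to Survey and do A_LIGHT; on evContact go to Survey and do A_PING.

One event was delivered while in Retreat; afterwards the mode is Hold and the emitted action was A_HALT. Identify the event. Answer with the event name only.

try evTimeout: (Retreat, evTimeout) → (Hold, A_HALT)  ← matches
try evError: (Retreat, evError) → (Retreat, A_PING)
try evDone: (Retreat, evDone) → (Dock, A_HALT)
try evDetect: (Retreat, evDetect) → (Manipulate, A_HALT)
try evContact: (Retreat, evContact) → (Retreat, A_GO)
try evStop: (Retreat, evStop) → (Survey, A_PING)

evTimeout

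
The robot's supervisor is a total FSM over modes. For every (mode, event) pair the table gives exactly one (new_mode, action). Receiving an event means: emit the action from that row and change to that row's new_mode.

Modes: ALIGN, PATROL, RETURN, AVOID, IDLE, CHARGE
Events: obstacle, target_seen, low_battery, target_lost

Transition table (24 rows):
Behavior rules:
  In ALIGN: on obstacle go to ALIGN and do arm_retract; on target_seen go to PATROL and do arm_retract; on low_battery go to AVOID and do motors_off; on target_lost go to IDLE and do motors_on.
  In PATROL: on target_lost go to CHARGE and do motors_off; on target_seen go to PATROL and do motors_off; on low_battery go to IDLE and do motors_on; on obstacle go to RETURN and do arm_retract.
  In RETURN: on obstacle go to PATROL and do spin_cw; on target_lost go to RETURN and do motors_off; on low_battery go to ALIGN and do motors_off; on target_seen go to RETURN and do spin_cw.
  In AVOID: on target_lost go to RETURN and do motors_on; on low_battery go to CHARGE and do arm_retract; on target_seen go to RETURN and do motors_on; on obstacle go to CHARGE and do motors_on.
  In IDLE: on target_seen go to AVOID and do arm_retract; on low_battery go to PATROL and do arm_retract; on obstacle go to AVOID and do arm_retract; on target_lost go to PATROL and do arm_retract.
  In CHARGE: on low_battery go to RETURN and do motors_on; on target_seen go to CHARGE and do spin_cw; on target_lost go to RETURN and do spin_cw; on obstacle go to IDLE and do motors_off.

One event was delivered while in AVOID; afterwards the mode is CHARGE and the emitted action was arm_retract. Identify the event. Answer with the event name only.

low_battery

try obstacle: (AVOID, obstacle) → (CHARGE, motors_on)
try target_seen: (AVOID, target_seen) → (RETURN, motors_on)
try low_battery: (AVOID, low_battery) → (CHARGE, arm_retract)  ← matches
try target_lost: (AVOID, target_lost) → (RETURN, motors_on)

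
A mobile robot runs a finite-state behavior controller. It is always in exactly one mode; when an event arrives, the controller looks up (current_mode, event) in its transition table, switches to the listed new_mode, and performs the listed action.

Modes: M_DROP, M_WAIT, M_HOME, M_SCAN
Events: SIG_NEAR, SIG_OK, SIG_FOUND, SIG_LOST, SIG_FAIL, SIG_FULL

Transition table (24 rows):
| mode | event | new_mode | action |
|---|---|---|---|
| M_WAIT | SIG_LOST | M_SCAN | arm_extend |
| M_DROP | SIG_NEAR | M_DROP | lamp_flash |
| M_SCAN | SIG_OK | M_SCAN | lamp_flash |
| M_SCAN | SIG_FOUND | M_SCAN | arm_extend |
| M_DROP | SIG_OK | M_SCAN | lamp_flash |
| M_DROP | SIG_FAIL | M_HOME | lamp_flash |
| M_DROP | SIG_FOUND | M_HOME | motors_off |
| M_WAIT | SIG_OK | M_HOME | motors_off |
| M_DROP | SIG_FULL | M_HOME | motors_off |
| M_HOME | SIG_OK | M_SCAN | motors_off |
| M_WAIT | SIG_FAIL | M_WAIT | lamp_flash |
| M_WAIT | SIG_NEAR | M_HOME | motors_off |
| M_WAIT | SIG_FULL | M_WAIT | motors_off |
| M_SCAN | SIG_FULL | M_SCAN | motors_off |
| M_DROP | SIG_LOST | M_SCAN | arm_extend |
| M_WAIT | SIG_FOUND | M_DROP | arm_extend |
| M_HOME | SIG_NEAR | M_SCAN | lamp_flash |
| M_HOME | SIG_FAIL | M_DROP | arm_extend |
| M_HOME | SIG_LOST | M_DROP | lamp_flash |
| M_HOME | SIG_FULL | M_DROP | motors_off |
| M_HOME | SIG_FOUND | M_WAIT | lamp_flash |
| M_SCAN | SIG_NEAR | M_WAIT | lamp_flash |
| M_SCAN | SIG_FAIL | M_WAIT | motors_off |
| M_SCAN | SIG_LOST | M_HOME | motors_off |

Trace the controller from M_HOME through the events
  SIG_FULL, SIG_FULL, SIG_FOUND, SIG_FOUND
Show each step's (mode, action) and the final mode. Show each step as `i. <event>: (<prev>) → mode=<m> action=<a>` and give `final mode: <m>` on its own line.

1. SIG_FULL: (M_HOME) → mode=M_DROP action=motors_off
2. SIG_FULL: (M_DROP) → mode=M_HOME action=motors_off
3. SIG_FOUND: (M_HOME) → mode=M_WAIT action=lamp_flash
4. SIG_FOUND: (M_WAIT) → mode=M_DROP action=arm_extend

final mode: M_DROP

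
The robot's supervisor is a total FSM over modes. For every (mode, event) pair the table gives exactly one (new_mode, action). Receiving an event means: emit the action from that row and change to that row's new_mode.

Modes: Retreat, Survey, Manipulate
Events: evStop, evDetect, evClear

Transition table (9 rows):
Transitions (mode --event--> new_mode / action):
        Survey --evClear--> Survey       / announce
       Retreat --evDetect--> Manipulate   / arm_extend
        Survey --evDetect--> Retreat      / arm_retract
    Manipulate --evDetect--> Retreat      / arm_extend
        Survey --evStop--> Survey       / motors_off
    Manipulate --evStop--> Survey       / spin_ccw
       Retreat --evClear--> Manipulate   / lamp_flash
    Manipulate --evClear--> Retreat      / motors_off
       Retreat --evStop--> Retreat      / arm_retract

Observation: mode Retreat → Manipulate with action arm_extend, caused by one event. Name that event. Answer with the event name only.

evDetect

try evStop: (Retreat, evStop) → (Retreat, arm_retract)
try evDetect: (Retreat, evDetect) → (Manipulate, arm_extend)  ← matches
try evClear: (Retreat, evClear) → (Manipulate, lamp_flash)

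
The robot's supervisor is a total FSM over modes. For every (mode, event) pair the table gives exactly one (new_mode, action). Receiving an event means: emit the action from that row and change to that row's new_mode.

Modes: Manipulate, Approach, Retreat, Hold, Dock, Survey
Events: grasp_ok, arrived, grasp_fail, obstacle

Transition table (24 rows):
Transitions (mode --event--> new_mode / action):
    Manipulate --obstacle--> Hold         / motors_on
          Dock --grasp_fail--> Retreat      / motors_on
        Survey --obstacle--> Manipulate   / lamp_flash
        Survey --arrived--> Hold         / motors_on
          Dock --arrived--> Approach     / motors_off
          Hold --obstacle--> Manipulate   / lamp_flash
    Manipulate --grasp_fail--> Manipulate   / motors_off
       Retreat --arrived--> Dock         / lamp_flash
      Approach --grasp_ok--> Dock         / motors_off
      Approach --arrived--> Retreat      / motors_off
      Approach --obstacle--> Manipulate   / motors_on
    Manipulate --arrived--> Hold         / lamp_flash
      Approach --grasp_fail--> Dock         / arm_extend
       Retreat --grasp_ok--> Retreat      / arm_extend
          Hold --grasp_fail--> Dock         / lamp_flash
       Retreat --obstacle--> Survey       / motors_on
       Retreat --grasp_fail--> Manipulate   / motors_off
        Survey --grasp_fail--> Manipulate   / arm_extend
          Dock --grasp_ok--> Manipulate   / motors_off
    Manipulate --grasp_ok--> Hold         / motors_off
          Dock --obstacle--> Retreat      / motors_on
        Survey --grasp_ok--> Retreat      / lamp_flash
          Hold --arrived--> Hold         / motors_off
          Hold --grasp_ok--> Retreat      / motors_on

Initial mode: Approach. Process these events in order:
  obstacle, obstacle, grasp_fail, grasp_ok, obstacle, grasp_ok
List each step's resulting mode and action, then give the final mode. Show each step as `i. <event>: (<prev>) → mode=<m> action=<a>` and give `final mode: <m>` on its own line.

1. obstacle: (Approach) → mode=Manipulate action=motors_on
2. obstacle: (Manipulate) → mode=Hold action=motors_on
3. grasp_fail: (Hold) → mode=Dock action=lamp_flash
4. grasp_ok: (Dock) → mode=Manipulate action=motors_off
5. obstacle: (Manipulate) → mode=Hold action=motors_on
6. grasp_ok: (Hold) → mode=Retreat action=motors_on

final mode: Retreat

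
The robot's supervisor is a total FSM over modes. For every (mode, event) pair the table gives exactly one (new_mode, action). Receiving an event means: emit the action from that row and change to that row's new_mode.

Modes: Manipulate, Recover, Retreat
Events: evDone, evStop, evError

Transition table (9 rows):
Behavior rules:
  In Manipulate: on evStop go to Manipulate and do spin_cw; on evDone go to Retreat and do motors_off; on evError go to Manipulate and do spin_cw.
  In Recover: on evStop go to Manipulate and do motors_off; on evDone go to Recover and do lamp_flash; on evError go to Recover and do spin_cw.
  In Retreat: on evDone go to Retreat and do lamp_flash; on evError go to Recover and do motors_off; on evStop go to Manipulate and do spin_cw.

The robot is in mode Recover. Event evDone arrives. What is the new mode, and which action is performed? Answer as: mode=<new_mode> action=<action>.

mode=Recover action=lamp_flash

current mode = Recover; filter table to that mode:
  (Recover, evStop) → (Manipulate, motors_off)
  (Recover, evDone) → (Recover, lamp_flash)  ← event matches
  (Recover, evError) → (Recover, spin_cw)
event = evDone selects (Recover, lamp_flash)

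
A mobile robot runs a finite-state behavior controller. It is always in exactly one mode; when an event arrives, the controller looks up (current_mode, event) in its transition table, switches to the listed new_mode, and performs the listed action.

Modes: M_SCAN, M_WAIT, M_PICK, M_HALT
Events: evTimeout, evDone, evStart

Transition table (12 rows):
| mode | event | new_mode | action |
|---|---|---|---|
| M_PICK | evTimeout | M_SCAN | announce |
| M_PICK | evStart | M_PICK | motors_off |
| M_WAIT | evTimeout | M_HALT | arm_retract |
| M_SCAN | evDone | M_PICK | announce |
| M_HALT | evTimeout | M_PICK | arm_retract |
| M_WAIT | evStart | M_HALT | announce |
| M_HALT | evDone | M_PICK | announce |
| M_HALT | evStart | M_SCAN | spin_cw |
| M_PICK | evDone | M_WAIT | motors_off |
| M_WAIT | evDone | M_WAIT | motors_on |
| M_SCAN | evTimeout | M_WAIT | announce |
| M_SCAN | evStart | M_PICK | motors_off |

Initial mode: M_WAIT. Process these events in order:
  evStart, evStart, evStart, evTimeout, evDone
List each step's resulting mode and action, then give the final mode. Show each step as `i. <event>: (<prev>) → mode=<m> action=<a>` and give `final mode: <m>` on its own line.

final mode: M_PICK

1. evStart: (M_WAIT) → mode=M_HALT action=announce
2. evStart: (M_HALT) → mode=M_SCAN action=spin_cw
3. evStart: (M_SCAN) → mode=M_PICK action=motors_off
4. evTimeout: (M_PICK) → mode=M_SCAN action=announce
5. evDone: (M_SCAN) → mode=M_PICK action=announce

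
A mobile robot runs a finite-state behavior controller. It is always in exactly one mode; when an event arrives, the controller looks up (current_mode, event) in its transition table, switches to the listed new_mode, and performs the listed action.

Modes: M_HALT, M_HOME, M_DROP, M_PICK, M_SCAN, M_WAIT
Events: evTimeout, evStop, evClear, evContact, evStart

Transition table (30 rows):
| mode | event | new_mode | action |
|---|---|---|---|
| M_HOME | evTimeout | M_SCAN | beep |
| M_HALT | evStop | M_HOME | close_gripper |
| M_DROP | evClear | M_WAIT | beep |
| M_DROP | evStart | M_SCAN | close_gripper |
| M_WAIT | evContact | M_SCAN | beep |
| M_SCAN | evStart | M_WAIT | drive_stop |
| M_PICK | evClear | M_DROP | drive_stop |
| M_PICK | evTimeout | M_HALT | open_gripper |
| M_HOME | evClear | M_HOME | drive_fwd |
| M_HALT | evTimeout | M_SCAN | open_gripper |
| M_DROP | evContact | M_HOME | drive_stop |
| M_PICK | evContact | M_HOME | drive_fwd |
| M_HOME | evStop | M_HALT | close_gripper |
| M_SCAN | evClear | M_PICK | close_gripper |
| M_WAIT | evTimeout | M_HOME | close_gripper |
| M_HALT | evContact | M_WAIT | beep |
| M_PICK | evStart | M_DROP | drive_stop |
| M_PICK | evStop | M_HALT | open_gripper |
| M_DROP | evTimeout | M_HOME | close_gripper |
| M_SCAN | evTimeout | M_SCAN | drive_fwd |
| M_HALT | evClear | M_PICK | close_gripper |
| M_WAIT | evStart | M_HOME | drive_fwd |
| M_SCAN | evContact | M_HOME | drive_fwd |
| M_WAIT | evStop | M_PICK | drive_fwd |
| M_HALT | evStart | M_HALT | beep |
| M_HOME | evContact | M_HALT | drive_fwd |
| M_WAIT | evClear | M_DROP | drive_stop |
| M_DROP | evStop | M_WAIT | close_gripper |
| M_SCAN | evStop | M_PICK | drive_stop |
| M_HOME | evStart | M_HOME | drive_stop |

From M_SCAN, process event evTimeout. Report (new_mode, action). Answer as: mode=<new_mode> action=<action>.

mode=M_SCAN action=drive_fwd

current mode = M_SCAN; filter table to that mode:
  (M_SCAN, evStart) → (M_WAIT, drive_stop)
  (M_SCAN, evClear) → (M_PICK, close_gripper)
  (M_SCAN, evTimeout) → (M_SCAN, drive_fwd)  ← event matches
  (M_SCAN, evContact) → (M_HOME, drive_fwd)
  (M_SCAN, evStop) → (M_PICK, drive_stop)
event = evTimeout selects (M_SCAN, drive_fwd)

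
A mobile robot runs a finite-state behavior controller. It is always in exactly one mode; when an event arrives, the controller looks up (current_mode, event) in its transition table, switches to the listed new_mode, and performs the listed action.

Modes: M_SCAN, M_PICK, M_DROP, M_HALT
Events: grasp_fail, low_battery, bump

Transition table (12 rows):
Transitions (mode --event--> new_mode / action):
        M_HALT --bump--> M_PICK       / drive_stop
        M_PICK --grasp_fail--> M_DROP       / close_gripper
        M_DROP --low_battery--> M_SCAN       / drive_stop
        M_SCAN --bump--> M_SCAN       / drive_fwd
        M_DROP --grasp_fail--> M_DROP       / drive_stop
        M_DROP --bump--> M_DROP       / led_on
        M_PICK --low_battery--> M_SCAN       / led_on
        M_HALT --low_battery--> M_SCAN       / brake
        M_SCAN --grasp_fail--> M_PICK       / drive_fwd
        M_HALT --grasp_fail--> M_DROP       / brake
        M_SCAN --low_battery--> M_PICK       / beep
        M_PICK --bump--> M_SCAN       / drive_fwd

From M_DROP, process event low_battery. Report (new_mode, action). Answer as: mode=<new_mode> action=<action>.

mode=M_SCAN action=drive_stop

current mode = M_DROP; filter table to that mode:
  (M_DROP, low_battery) → (M_SCAN, drive_stop)  ← event matches
  (M_DROP, grasp_fail) → (M_DROP, drive_stop)
  (M_DROP, bump) → (M_DROP, led_on)
event = low_battery selects (M_SCAN, drive_stop)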